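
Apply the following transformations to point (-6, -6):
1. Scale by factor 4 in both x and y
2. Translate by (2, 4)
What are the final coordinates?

Step 1: Scale (-6, -6) by 4 → (-24, -24)
Step 2: Translate by (2, 4) → (-22, -20)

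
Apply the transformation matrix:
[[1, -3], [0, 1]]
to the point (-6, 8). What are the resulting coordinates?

Matrix multiplication:
[[1, -3], [0, 1]] × [-6, 8]ᵀ
= [(1)(-6) + (-3)(8), (0)(-6) + (1)(8)]ᵀ
= [-30, 8]ᵀ
Result: (-30, 8)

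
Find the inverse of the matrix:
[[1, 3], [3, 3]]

For [[a,b],[c,d]], inverse = (1/det)·[[d,-b],[-c,a]]
det = (1)(3) - (3)(3) = 3 - 9 = -6
Inverse = (1/-6)·[[3, -3], [-3, 1]]
= [[-1/2, 1/2], [1/2, -1/6]]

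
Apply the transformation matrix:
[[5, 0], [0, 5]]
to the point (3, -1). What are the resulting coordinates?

Matrix multiplication:
[[5, 0], [0, 5]] × [3, -1]ᵀ
= [(5)(3) + (0)(-1), (0)(3) + (5)(-1)]ᵀ
= [15, -5]ᵀ
Result: (15, -5)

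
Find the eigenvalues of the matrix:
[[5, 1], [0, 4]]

Characteristic equation: det(A - λI) = 0
λ² - (trace)λ + (det) = 0
trace = 5 + 4 = 9, det = (5)(4) - (1)(0) = 20
λ² - (9)λ + (20) = 0
λ = (9 ± √((9)² - 4·(20))) / 2 = (9 ± √1) / 2
Solving: λ = 4, 5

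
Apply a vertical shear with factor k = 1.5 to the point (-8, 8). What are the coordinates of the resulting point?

Shear matrix for vertical shear with factor k = 1.5:
[[1, 0], [1.50, 1]]
Result: (-8, 8) → (-8, -4)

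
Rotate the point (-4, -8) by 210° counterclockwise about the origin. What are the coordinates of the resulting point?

Rotation matrix for 210°: [[cos 210°, -sin 210°], [sin 210°, cos 210°]] ≈ [[-0.866025, 0.500000], [-0.500000, -0.866025]]
[[-0.866025, 0.500000], [-0.500000, -0.866025]] × [-4, -8]ᵀ ≈ [-0.5359, 8.9282]ᵀ
Result: (-0.5359, 8.9282)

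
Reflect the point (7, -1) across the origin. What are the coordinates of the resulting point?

Reflection across origin: (7, -1) → (-7, 1)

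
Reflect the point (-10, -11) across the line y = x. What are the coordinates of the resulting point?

Reflection across line y = x: (-10, -11) → (-11, -10)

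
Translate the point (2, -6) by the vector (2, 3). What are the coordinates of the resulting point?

Translation by (2, 3) (homogeneous matrix [[1, 0, 2], [0, 1, 3], [0, 0, 1]]):
x' = 2 + 2 = 4
y' = -6 + 3 = -3
Result: (4, -3)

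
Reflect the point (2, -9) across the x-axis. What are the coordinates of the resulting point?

Reflection across x-axis: (2, -9) → (2, 9)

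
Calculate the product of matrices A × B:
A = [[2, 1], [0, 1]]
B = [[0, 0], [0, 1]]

Matrix multiplication:
C[0][0] = 2×0 + 1×0 = 0
C[0][1] = 2×0 + 1×1 = 1
C[1][0] = 0×0 + 1×0 = 0
C[1][1] = 0×0 + 1×1 = 1
Result: [[0, 1], [0, 1]]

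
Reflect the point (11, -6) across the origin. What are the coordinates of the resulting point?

Reflection across origin: (11, -6) → (-11, 6)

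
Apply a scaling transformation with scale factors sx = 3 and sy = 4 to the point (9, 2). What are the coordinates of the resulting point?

Scaling matrix:
[[3, 0], [0, 4]]
Result: (9 × 3, 2 × 4) = (27, 8)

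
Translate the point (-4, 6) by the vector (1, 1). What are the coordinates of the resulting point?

Translation by (1, 1) (homogeneous matrix [[1, 0, 1], [0, 1, 1], [0, 0, 1]]):
x' = -4 + 1 = -3
y' = 6 + 1 = 7
Result: (-3, 7)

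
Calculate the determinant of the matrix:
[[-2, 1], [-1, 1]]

For a 2×2 matrix [[a, b], [c, d]], det = ad - bc
det = (-2)(1) - (1)(-1) = -2 - -1 = -1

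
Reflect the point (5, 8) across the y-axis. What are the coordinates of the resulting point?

Reflection across y-axis: (5, 8) → (-5, 8)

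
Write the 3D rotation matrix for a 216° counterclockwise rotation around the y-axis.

Rotation matrix for counterclockwise 216° around y-axis:
cos(216°) = -0.8090, sin(216°) = -0.5878
Result: [[-0.8090, 0, -0.5878], [0, 1, 0], [0.5878, 0, -0.8090]]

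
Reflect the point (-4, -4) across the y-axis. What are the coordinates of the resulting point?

Reflection across y-axis: (-4, -4) → (4, -4)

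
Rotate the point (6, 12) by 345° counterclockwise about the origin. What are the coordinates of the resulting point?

Rotation matrix for 345°: [[cos 345°, -sin 345°], [sin 345°, cos 345°]] ≈ [[0.965926, 0.258819], [-0.258819, 0.965926]]
[[0.965926, 0.258819], [-0.258819, 0.965926]] × [6, 12]ᵀ ≈ [8.9014, 10.0382]ᵀ
Result: (8.9014, 10.0382)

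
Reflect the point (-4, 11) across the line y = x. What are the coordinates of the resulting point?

Reflection across line y = x: (-4, 11) → (11, -4)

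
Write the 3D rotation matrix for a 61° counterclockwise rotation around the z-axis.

Rotation matrix for counterclockwise 61° around z-axis:
cos(61°) = 0.4848, sin(61°) = 0.8746
Result: [[0.4848, -0.8746, 0], [0.8746, 0.4848, 0], [0, 0, 1]]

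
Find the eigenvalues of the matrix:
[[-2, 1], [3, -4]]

Characteristic equation: det(A - λI) = 0
λ² - (trace)λ + (det) = 0
trace = -2 + -4 = -6, det = (-2)(-4) - (1)(3) = 5
λ² - (-6)λ + (5) = 0
λ = (-6 ± √((-6)² - 4·(5))) / 2 = (-6 ± √16) / 2
Solving: λ = -5, -1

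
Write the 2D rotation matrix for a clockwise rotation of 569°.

Rotation matrix formula: [[cos θ, -sin θ], [sin θ, cos θ]]
A clockwise rotation by 569° is equivalent to a counterclockwise rotation by -569°.
For θ = -569°:
cos(-569°) = -0.8746
sin(-569°) = 0.4848
Result: [[-0.8746, -0.4848], [0.4848, -0.8746]]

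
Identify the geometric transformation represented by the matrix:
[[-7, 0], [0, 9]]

This matrix represents: non-uniform scaling by sx = -7, sy = 9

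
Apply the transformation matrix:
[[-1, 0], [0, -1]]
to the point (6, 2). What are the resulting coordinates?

Matrix multiplication:
[[-1, 0], [0, -1]] × [6, 2]ᵀ
= [(-1)(6) + (0)(2), (0)(6) + (-1)(2)]ᵀ
= [-6, -2]ᵀ
Result: (-6, -2)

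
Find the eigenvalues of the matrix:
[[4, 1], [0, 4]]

Characteristic equation: det(A - λI) = 0
λ² - (trace)λ + (det) = 0
trace = 4 + 4 = 8, det = (4)(4) - (1)(0) = 16
λ² - (8)λ + (16) = 0
λ = (8 ± √((8)² - 4·(16))) / 2 = (8 ± √0) / 2
Solving: λ = 4, 4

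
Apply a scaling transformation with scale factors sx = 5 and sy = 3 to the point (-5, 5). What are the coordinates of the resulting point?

Scaling matrix:
[[5, 0], [0, 3]]
Result: (-5 × 5, 5 × 3) = (-25, 15)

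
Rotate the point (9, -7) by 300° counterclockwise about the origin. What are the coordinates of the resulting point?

Rotation matrix for 300°: [[cos 300°, -sin 300°], [sin 300°, cos 300°]] ≈ [[0.500000, 0.866025], [-0.866025, 0.500000]]
[[0.500000, 0.866025], [-0.866025, 0.500000]] × [9, -7]ᵀ ≈ [-1.5622, -11.2942]ᵀ
Result: (-1.5622, -11.2942)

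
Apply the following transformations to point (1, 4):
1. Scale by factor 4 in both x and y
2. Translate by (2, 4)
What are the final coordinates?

Step 1: Scale (1, 4) by 4 → (4, 16)
Step 2: Translate by (2, 4) → (6, 20)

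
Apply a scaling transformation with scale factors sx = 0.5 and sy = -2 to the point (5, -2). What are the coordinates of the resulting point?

Scaling matrix:
[[0.50, 0], [0, -2]]
Result: (5 × 0.5, -2 × -2) = (2.5, 4)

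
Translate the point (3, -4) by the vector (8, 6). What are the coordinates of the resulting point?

Translation by (8, 6) (homogeneous matrix [[1, 0, 8], [0, 1, 6], [0, 0, 1]]):
x' = 3 + 8 = 11
y' = -4 + 6 = 2
Result: (11, 2)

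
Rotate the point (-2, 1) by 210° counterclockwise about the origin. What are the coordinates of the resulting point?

Rotation matrix for 210°: [[cos 210°, -sin 210°], [sin 210°, cos 210°]] ≈ [[-0.866025, 0.500000], [-0.500000, -0.866025]]
[[-0.866025, 0.500000], [-0.500000, -0.866025]] × [-2, 1]ᵀ ≈ [2.2321, 0.1340]ᵀ
Result: (2.2321, 0.1340)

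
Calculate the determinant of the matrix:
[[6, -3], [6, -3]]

For a 2×2 matrix [[a, b], [c, d]], det = ad - bc
det = (6)(-3) - (-3)(6) = -18 - -18 = 0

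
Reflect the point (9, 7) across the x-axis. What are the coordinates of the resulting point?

Reflection across x-axis: (9, 7) → (9, -7)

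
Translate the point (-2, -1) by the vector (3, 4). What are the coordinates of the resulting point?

Translation by (3, 4) (homogeneous matrix [[1, 0, 3], [0, 1, 4], [0, 0, 1]]):
x' = -2 + 3 = 1
y' = -1 + 4 = 3
Result: (1, 3)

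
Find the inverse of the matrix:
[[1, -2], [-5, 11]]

For [[a,b],[c,d]], inverse = (1/det)·[[d,-b],[-c,a]]
det = (1)(11) - (-2)(-5) = 11 - 10 = 1
Inverse = [[11, 2], [5, 1]]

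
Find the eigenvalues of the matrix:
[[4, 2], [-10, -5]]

Characteristic equation: det(A - λI) = 0
λ² - (trace)λ + (det) = 0
trace = 4 + -5 = -1, det = (4)(-5) - (2)(-10) = 0
λ² - (-1)λ + (0) = 0
λ = (-1 ± √((-1)² - 4·(0))) / 2 = (-1 ± √1) / 2
Solving: λ = -1, 0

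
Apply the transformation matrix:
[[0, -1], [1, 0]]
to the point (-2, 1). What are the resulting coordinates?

Matrix multiplication:
[[0, -1], [1, 0]] × [-2, 1]ᵀ
= [(0)(-2) + (-1)(1), (1)(-2) + (0)(1)]ᵀ
= [-1, -2]ᵀ
Result: (-1, -2)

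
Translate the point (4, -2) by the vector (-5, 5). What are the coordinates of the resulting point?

Translation by (-5, 5) (homogeneous matrix [[1, 0, -5], [0, 1, 5], [0, 0, 1]]):
x' = 4 + -5 = -1
y' = -2 + 5 = 3
Result: (-1, 3)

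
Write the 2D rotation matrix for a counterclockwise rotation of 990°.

Rotation matrix formula: [[cos θ, -sin θ], [sin θ, cos θ]]
For θ = 990°:
cos(990°) = 0
sin(990°) = -1
Result: [[0, 1], [-1, 0]]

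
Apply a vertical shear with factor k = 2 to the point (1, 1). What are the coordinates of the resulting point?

Shear matrix for vertical shear with factor k = 2:
[[1, 0], [2, 1]]
Result: (1, 1) → (1, 3)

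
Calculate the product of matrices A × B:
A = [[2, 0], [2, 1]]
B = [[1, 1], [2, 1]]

Matrix multiplication:
C[0][0] = 2×1 + 0×2 = 2
C[0][1] = 2×1 + 0×1 = 2
C[1][0] = 2×1 + 1×2 = 4
C[1][1] = 2×1 + 1×1 = 3
Result: [[2, 2], [4, 3]]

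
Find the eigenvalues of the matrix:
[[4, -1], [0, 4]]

Characteristic equation: det(A - λI) = 0
λ² - (trace)λ + (det) = 0
trace = 4 + 4 = 8, det = (4)(4) - (-1)(0) = 16
λ² - (8)λ + (16) = 0
λ = (8 ± √((8)² - 4·(16))) / 2 = (8 ± √0) / 2
Solving: λ = 4, 4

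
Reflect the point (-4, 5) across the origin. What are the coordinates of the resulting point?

Reflection across origin: (-4, 5) → (4, -5)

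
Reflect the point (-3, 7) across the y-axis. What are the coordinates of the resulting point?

Reflection across y-axis: (-3, 7) → (3, 7)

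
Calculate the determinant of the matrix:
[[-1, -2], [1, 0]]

For a 2×2 matrix [[a, b], [c, d]], det = ad - bc
det = (-1)(0) - (-2)(1) = 0 - -2 = 2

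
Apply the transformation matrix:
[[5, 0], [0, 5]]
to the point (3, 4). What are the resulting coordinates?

Matrix multiplication:
[[5, 0], [0, 5]] × [3, 4]ᵀ
= [(5)(3) + (0)(4), (0)(3) + (5)(4)]ᵀ
= [15, 20]ᵀ
Result: (15, 20)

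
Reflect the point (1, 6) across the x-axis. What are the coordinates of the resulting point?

Reflection across x-axis: (1, 6) → (1, -6)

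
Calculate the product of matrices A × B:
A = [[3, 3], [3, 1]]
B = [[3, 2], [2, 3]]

Matrix multiplication:
C[0][0] = 3×3 + 3×2 = 15
C[0][1] = 3×2 + 3×3 = 15
C[1][0] = 3×3 + 1×2 = 11
C[1][1] = 3×2 + 1×3 = 9
Result: [[15, 15], [11, 9]]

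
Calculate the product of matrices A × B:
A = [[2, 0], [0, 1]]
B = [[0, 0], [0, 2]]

Matrix multiplication:
C[0][0] = 2×0 + 0×0 = 0
C[0][1] = 2×0 + 0×2 = 0
C[1][0] = 0×0 + 1×0 = 0
C[1][1] = 0×0 + 1×2 = 2
Result: [[0, 0], [0, 2]]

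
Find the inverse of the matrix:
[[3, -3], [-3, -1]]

For [[a,b],[c,d]], inverse = (1/det)·[[d,-b],[-c,a]]
det = (3)(-1) - (-3)(-3) = -3 - 9 = -12
Inverse = (1/-12)·[[-1, 3], [3, 3]]
= [[1/12, -1/4], [-1/4, -1/4]]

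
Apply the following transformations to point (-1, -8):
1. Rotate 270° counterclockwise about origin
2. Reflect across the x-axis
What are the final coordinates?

Step 1: Rotate 270° → (-8, 1)
Step 2: Reflect across x-axis → (-8, -1)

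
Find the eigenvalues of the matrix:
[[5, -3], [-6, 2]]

Characteristic equation: det(A - λI) = 0
λ² - (trace)λ + (det) = 0
trace = 5 + 2 = 7, det = (5)(2) - (-3)(-6) = -8
λ² - (7)λ + (-8) = 0
λ = (7 ± √((7)² - 4·(-8))) / 2 = (7 ± √81) / 2
Solving: λ = -1, 8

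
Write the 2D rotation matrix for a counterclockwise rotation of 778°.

Rotation matrix formula: [[cos θ, -sin θ], [sin θ, cos θ]]
For θ = 778°:
cos(778°) = 0.5299
sin(778°) = 0.8480
Result: [[0.5299, -0.8480], [0.8480, 0.5299]]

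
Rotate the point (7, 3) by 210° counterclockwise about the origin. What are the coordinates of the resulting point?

Rotation matrix for 210°: [[cos 210°, -sin 210°], [sin 210°, cos 210°]] ≈ [[-0.866025, 0.500000], [-0.500000, -0.866025]]
[[-0.866025, 0.500000], [-0.500000, -0.866025]] × [7, 3]ᵀ ≈ [-4.5622, -6.0981]ᵀ
Result: (-4.5622, -6.0981)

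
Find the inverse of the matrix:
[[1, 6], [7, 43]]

For [[a,b],[c,d]], inverse = (1/det)·[[d,-b],[-c,a]]
det = (1)(43) - (6)(7) = 43 - 42 = 1
Inverse = [[43, -6], [-7, 1]]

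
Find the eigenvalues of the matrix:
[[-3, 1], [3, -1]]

Characteristic equation: det(A - λI) = 0
λ² - (trace)λ + (det) = 0
trace = -3 + -1 = -4, det = (-3)(-1) - (1)(3) = 0
λ² - (-4)λ + (0) = 0
λ = (-4 ± √((-4)² - 4·(0))) / 2 = (-4 ± √16) / 2
Solving: λ = -4, 0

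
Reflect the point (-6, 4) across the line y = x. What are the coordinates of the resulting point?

Reflection across line y = x: (-6, 4) → (4, -6)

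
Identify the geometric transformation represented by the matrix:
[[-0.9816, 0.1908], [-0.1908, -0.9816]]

This matrix represents: rotation by 191° counterclockwise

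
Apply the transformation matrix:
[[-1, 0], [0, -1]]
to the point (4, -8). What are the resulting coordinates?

Matrix multiplication:
[[-1, 0], [0, -1]] × [4, -8]ᵀ
= [(-1)(4) + (0)(-8), (0)(4) + (-1)(-8)]ᵀ
= [-4, 8]ᵀ
Result: (-4, 8)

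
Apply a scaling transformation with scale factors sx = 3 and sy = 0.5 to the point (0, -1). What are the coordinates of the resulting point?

Scaling matrix:
[[3, 0], [0, 0.50]]
Result: (0 × 3, -1 × 0.5) = (0, -0.5)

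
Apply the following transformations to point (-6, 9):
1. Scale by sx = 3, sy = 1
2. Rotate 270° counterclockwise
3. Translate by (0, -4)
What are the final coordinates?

Step 1: Scale → (-18, 9)
Step 2: Rotate 270° → (9, 18)
Step 3: Translate → (9, 14)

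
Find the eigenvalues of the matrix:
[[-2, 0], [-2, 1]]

Characteristic equation: det(A - λI) = 0
λ² - (trace)λ + (det) = 0
trace = -2 + 1 = -1, det = (-2)(1) - (0)(-2) = -2
λ² - (-1)λ + (-2) = 0
λ = (-1 ± √((-1)² - 4·(-2))) / 2 = (-1 ± √9) / 2
Solving: λ = -2, 1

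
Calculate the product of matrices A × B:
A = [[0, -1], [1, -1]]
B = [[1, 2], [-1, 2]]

Matrix multiplication:
C[0][0] = 0×1 + -1×-1 = 1
C[0][1] = 0×2 + -1×2 = -2
C[1][0] = 1×1 + -1×-1 = 2
C[1][1] = 1×2 + -1×2 = 0
Result: [[1, -2], [2, 0]]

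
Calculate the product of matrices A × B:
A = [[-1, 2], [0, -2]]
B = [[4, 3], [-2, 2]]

Matrix multiplication:
C[0][0] = -1×4 + 2×-2 = -8
C[0][1] = -1×3 + 2×2 = 1
C[1][0] = 0×4 + -2×-2 = 4
C[1][1] = 0×3 + -2×2 = -4
Result: [[-8, 1], [4, -4]]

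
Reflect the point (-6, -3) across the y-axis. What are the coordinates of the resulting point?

Reflection across y-axis: (-6, -3) → (6, -3)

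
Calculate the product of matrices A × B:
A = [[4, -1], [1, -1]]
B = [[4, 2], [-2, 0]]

Matrix multiplication:
C[0][0] = 4×4 + -1×-2 = 18
C[0][1] = 4×2 + -1×0 = 8
C[1][0] = 1×4 + -1×-2 = 6
C[1][1] = 1×2 + -1×0 = 2
Result: [[18, 8], [6, 2]]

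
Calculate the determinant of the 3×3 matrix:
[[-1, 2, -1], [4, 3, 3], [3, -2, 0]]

Expansion along first row:
det = -1·det([[3,3],[-2,0]]) - 2·det([[4,3],[3,0]]) + -1·det([[4,3],[3,-2]])
    = -1·(3·0 - 3·-2) - 2·(4·0 - 3·3) + -1·(4·-2 - 3·3)
    = -1·6 - 2·-9 + -1·-17
    = -6 + 18 + 17 = 29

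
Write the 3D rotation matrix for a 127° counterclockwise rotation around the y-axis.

Rotation matrix for counterclockwise 127° around y-axis:
cos(127°) = -0.6018, sin(127°) = 0.7986
Result: [[-0.6018, 0, 0.7986], [0, 1, 0], [-0.7986, 0, -0.6018]]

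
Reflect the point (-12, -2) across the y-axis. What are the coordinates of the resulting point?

Reflection across y-axis: (-12, -2) → (12, -2)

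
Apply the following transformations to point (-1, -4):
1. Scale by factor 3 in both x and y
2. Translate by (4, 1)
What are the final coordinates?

Step 1: Scale (-1, -4) by 3 → (-3, -12)
Step 2: Translate by (4, 1) → (1, -11)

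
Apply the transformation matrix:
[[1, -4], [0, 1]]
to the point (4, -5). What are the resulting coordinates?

Matrix multiplication:
[[1, -4], [0, 1]] × [4, -5]ᵀ
= [(1)(4) + (-4)(-5), (0)(4) + (1)(-5)]ᵀ
= [24, -5]ᵀ
Result: (24, -5)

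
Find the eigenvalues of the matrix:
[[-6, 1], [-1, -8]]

Characteristic equation: det(A - λI) = 0
λ² - (trace)λ + (det) = 0
trace = -6 + -8 = -14, det = (-6)(-8) - (1)(-1) = 49
λ² - (-14)λ + (49) = 0
λ = (-14 ± √((-14)² - 4·(49))) / 2 = (-14 ± √0) / 2
Solving: λ = -7, -7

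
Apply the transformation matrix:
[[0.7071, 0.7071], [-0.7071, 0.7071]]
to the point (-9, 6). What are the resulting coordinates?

Matrix multiplication:
[[0.7071, 0.7071], [-0.7071, 0.7071]] × [-9, 6]ᵀ
= [(0.7071)(-9) + (0.7071)(6), (-0.7071)(-9) + (0.7071)(6)]ᵀ
= [-2.1213, 10.6065]ᵀ
Result: (-2.1213, 10.6065)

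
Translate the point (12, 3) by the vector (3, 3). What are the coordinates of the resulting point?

Translation by (3, 3) (homogeneous matrix [[1, 0, 3], [0, 1, 3], [0, 0, 1]]):
x' = 12 + 3 = 15
y' = 3 + 3 = 6
Result: (15, 6)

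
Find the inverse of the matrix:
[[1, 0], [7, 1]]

For [[a,b],[c,d]], inverse = (1/det)·[[d,-b],[-c,a]]
det = (1)(1) - (0)(7) = 1 - 0 = 1
Inverse = [[1, 0], [-7, 1]]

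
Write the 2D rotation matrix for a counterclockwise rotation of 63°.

Rotation matrix formula: [[cos θ, -sin θ], [sin θ, cos θ]]
For θ = 63°:
cos(63°) = 0.4540
sin(63°) = 0.8910
Result: [[0.4540, -0.8910], [0.8910, 0.4540]]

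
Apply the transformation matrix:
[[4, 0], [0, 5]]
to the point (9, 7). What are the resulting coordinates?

Matrix multiplication:
[[4, 0], [0, 5]] × [9, 7]ᵀ
= [(4)(9) + (0)(7), (0)(9) + (5)(7)]ᵀ
= [36, 35]ᵀ
Result: (36, 35)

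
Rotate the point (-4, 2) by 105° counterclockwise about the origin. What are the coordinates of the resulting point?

Rotation matrix for 105°: [[cos 105°, -sin 105°], [sin 105°, cos 105°]] ≈ [[-0.258819, -0.965926], [0.965926, -0.258819]]
[[-0.258819, -0.965926], [0.965926, -0.258819]] × [-4, 2]ᵀ ≈ [-0.8966, -4.3813]ᵀ
Result: (-0.8966, -4.3813)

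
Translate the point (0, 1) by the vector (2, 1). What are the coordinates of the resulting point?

Translation by (2, 1) (homogeneous matrix [[1, 0, 2], [0, 1, 1], [0, 0, 1]]):
x' = 0 + 2 = 2
y' = 1 + 1 = 2
Result: (2, 2)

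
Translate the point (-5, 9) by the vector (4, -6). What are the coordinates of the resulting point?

Translation by (4, -6) (homogeneous matrix [[1, 0, 4], [0, 1, -6], [0, 0, 1]]):
x' = -5 + 4 = -1
y' = 9 + -6 = 3
Result: (-1, 3)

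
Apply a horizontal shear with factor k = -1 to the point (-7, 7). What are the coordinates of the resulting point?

Shear matrix for horizontal shear with factor k = -1:
[[1, -1], [0, 1]]
Result: (-7, 7) → (-14, 7)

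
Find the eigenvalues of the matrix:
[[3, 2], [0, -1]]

Characteristic equation: det(A - λI) = 0
λ² - (trace)λ + (det) = 0
trace = 3 + -1 = 2, det = (3)(-1) - (2)(0) = -3
λ² - (2)λ + (-3) = 0
λ = (2 ± √((2)² - 4·(-3))) / 2 = (2 ± √16) / 2
Solving: λ = -1, 3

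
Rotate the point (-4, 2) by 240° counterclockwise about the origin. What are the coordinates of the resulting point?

Rotation matrix for 240°: [[cos 240°, -sin 240°], [sin 240°, cos 240°]] ≈ [[-0.500000, 0.866025], [-0.866025, -0.500000]]
[[-0.500000, 0.866025], [-0.866025, -0.500000]] × [-4, 2]ᵀ ≈ [3.7321, 2.4641]ᵀ
Result: (3.7321, 2.4641)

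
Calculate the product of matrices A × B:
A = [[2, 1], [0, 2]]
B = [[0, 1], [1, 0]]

Matrix multiplication:
C[0][0] = 2×0 + 1×1 = 1
C[0][1] = 2×1 + 1×0 = 2
C[1][0] = 0×0 + 2×1 = 2
C[1][1] = 0×1 + 2×0 = 0
Result: [[1, 2], [2, 0]]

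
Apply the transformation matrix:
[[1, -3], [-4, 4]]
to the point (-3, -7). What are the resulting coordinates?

Matrix multiplication:
[[1, -3], [-4, 4]] × [-3, -7]ᵀ
= [(1)(-3) + (-3)(-7), (-4)(-3) + (4)(-7)]ᵀ
= [18, -16]ᵀ
Result: (18, -16)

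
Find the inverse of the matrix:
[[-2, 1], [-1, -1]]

For [[a,b],[c,d]], inverse = (1/det)·[[d,-b],[-c,a]]
det = (-2)(-1) - (1)(-1) = 2 - -1 = 3
Inverse = (1/3)·[[-1, -1], [1, -2]]
= [[-1/3, -1/3], [1/3, -2/3]]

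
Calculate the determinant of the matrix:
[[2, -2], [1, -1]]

For a 2×2 matrix [[a, b], [c, d]], det = ad - bc
det = (2)(-1) - (-2)(1) = -2 - -2 = 0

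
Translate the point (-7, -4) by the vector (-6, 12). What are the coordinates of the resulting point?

Translation by (-6, 12) (homogeneous matrix [[1, 0, -6], [0, 1, 12], [0, 0, 1]]):
x' = -7 + -6 = -13
y' = -4 + 12 = 8
Result: (-13, 8)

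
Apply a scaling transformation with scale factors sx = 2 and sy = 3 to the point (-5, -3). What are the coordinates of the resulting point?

Scaling matrix:
[[2, 0], [0, 3]]
Result: (-5 × 2, -3 × 3) = (-10, -9)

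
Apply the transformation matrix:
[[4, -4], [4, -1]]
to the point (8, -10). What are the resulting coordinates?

Matrix multiplication:
[[4, -4], [4, -1]] × [8, -10]ᵀ
= [(4)(8) + (-4)(-10), (4)(8) + (-1)(-10)]ᵀ
= [72, 42]ᵀ
Result: (72, 42)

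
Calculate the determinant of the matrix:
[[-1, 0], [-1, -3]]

For a 2×2 matrix [[a, b], [c, d]], det = ad - bc
det = (-1)(-3) - (0)(-1) = 3 - 0 = 3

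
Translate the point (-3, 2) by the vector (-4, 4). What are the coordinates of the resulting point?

Translation by (-4, 4) (homogeneous matrix [[1, 0, -4], [0, 1, 4], [0, 0, 1]]):
x' = -3 + -4 = -7
y' = 2 + 4 = 6
Result: (-7, 6)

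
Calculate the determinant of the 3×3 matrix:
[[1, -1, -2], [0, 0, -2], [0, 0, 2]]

Expansion along first row:
det = 1·det([[0,-2],[0,2]]) - -1·det([[0,-2],[0,2]]) + -2·det([[0,0],[0,0]])
    = 1·(0·2 - -2·0) - -1·(0·2 - -2·0) + -2·(0·0 - 0·0)
    = 1·0 - -1·0 + -2·0
    = 0 + 0 + 0 = 0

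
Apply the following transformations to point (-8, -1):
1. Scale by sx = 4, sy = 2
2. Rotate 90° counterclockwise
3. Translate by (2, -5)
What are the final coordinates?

Step 1: Scale → (-32, -2)
Step 2: Rotate 90° → (2, -32)
Step 3: Translate → (4, -37)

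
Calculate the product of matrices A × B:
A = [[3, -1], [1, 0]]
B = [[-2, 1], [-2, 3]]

Matrix multiplication:
C[0][0] = 3×-2 + -1×-2 = -4
C[0][1] = 3×1 + -1×3 = 0
C[1][0] = 1×-2 + 0×-2 = -2
C[1][1] = 1×1 + 0×3 = 1
Result: [[-4, 0], [-2, 1]]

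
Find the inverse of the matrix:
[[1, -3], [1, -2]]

For [[a,b],[c,d]], inverse = (1/det)·[[d,-b],[-c,a]]
det = (1)(-2) - (-3)(1) = -2 - -3 = 1
Inverse = [[-2, 3], [-1, 1]]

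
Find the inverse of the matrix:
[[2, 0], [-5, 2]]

For [[a,b],[c,d]], inverse = (1/det)·[[d,-b],[-c,a]]
det = (2)(2) - (0)(-5) = 4 - 0 = 4
Inverse = (1/4)·[[2, 0], [5, 2]]
= [[1/2, 0], [5/4, 1/2]]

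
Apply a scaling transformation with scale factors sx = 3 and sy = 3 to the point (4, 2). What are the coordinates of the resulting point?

Scaling matrix:
[[3, 0], [0, 3]]
Result: (4 × 3, 2 × 3) = (12, 6)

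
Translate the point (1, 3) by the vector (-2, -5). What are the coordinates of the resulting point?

Translation by (-2, -5) (homogeneous matrix [[1, 0, -2], [0, 1, -5], [0, 0, 1]]):
x' = 1 + -2 = -1
y' = 3 + -5 = -2
Result: (-1, -2)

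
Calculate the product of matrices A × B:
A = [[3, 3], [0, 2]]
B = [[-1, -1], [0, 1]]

Matrix multiplication:
C[0][0] = 3×-1 + 3×0 = -3
C[0][1] = 3×-1 + 3×1 = 0
C[1][0] = 0×-1 + 2×0 = 0
C[1][1] = 0×-1 + 2×1 = 2
Result: [[-3, 0], [0, 2]]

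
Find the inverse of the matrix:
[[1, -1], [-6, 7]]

For [[a,b],[c,d]], inverse = (1/det)·[[d,-b],[-c,a]]
det = (1)(7) - (-1)(-6) = 7 - 6 = 1
Inverse = [[7, 1], [6, 1]]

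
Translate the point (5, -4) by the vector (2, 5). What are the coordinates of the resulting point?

Translation by (2, 5) (homogeneous matrix [[1, 0, 2], [0, 1, 5], [0, 0, 1]]):
x' = 5 + 2 = 7
y' = -4 + 5 = 1
Result: (7, 1)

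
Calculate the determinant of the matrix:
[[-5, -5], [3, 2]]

For a 2×2 matrix [[a, b], [c, d]], det = ad - bc
det = (-5)(2) - (-5)(3) = -10 - -15 = 5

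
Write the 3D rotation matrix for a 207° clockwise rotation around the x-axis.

Rotation matrix for clockwise 207° around x-axis:
A clockwise rotation by 207° is a counterclockwise rotation by -207°.
cos(-207°) = -0.8910, sin(-207°) = 0.4540
Result: [[1, 0, 0], [0, -0.8910, -0.4540], [0, 0.4540, -0.8910]]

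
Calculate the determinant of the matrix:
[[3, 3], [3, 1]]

For a 2×2 matrix [[a, b], [c, d]], det = ad - bc
det = (3)(1) - (3)(3) = 3 - 9 = -6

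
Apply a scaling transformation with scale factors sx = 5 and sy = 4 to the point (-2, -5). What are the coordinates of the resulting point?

Scaling matrix:
[[5, 0], [0, 4]]
Result: (-2 × 5, -5 × 4) = (-10, -20)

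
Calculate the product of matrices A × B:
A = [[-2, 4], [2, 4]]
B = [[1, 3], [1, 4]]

Matrix multiplication:
C[0][0] = -2×1 + 4×1 = 2
C[0][1] = -2×3 + 4×4 = 10
C[1][0] = 2×1 + 4×1 = 6
C[1][1] = 2×3 + 4×4 = 22
Result: [[2, 10], [6, 22]]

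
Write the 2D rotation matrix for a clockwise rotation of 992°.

Rotation matrix formula: [[cos θ, -sin θ], [sin θ, cos θ]]
A clockwise rotation by 992° is equivalent to a counterclockwise rotation by -992°.
For θ = -992°:
cos(-992°) = 0.0349
sin(-992°) = 0.9994
Result: [[0.0349, -0.9994], [0.9994, 0.0349]]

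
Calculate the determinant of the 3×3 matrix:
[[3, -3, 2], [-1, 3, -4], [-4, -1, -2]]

Expansion along first row:
det = 3·det([[3,-4],[-1,-2]]) - -3·det([[-1,-4],[-4,-2]]) + 2·det([[-1,3],[-4,-1]])
    = 3·(3·-2 - -4·-1) - -3·(-1·-2 - -4·-4) + 2·(-1·-1 - 3·-4)
    = 3·-10 - -3·-14 + 2·13
    = -30 + -42 + 26 = -46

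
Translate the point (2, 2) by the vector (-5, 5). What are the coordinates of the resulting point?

Translation by (-5, 5) (homogeneous matrix [[1, 0, -5], [0, 1, 5], [0, 0, 1]]):
x' = 2 + -5 = -3
y' = 2 + 5 = 7
Result: (-3, 7)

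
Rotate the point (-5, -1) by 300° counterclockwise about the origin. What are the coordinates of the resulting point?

Rotation matrix for 300°: [[cos 300°, -sin 300°], [sin 300°, cos 300°]] ≈ [[0.500000, 0.866025], [-0.866025, 0.500000]]
[[0.500000, 0.866025], [-0.866025, 0.500000]] × [-5, -1]ᵀ ≈ [-3.3660, 3.8301]ᵀ
Result: (-3.3660, 3.8301)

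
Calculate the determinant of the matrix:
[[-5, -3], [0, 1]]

For a 2×2 matrix [[a, b], [c, d]], det = ad - bc
det = (-5)(1) - (-3)(0) = -5 - 0 = -5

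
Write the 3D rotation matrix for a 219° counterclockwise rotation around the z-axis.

Rotation matrix for counterclockwise 219° around z-axis:
cos(219°) = -0.7771, sin(219°) = -0.6293
Result: [[-0.7771, 0.6293, 0], [-0.6293, -0.7771, 0], [0, 0, 1]]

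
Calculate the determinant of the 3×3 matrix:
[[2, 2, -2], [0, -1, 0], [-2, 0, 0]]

Expansion along first row:
det = 2·det([[-1,0],[0,0]]) - 2·det([[0,0],[-2,0]]) + -2·det([[0,-1],[-2,0]])
    = 2·(-1·0 - 0·0) - 2·(0·0 - 0·-2) + -2·(0·0 - -1·-2)
    = 2·0 - 2·0 + -2·-2
    = 0 + 0 + 4 = 4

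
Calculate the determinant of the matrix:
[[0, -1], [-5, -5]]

For a 2×2 matrix [[a, b], [c, d]], det = ad - bc
det = (0)(-5) - (-1)(-5) = 0 - 5 = -5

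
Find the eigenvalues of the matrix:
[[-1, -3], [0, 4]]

Characteristic equation: det(A - λI) = 0
λ² - (trace)λ + (det) = 0
trace = -1 + 4 = 3, det = (-1)(4) - (-3)(0) = -4
λ² - (3)λ + (-4) = 0
λ = (3 ± √((3)² - 4·(-4))) / 2 = (3 ± √25) / 2
Solving: λ = -1, 4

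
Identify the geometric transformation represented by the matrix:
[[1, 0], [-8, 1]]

This matrix represents: vertical shear with factor -8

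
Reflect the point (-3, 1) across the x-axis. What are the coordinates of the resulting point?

Reflection across x-axis: (-3, 1) → (-3, -1)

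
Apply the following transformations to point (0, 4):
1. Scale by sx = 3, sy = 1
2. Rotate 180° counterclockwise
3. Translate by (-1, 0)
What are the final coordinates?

Step 1: Scale → (0, 4)
Step 2: Rotate 180° → (0, -4)
Step 3: Translate → (-1, -4)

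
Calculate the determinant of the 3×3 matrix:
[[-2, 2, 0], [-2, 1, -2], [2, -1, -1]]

Expansion along first row:
det = -2·det([[1,-2],[-1,-1]]) - 2·det([[-2,-2],[2,-1]]) + 0·det([[-2,1],[2,-1]])
    = -2·(1·-1 - -2·-1) - 2·(-2·-1 - -2·2) + 0·(-2·-1 - 1·2)
    = -2·-3 - 2·6 + 0·0
    = 6 + -12 + 0 = -6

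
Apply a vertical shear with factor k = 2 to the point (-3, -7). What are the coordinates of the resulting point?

Shear matrix for vertical shear with factor k = 2:
[[1, 0], [2, 1]]
Result: (-3, -7) → (-3, -13)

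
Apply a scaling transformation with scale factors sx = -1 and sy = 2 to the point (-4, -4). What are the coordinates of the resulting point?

Scaling matrix:
[[-1, 0], [0, 2]]
Result: (-4 × -1, -4 × 2) = (4, -8)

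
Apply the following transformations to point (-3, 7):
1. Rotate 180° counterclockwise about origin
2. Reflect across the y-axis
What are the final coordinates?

Step 1: Rotate 180° → (3, -7)
Step 2: Reflect across y-axis → (-3, -7)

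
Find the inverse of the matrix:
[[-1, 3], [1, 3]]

For [[a,b],[c,d]], inverse = (1/det)·[[d,-b],[-c,a]]
det = (-1)(3) - (3)(1) = -3 - 3 = -6
Inverse = (1/-6)·[[3, -3], [-1, -1]]
= [[-1/2, 1/2], [1/6, 1/6]]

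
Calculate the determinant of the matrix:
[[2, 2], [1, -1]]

For a 2×2 matrix [[a, b], [c, d]], det = ad - bc
det = (2)(-1) - (2)(1) = -2 - 2 = -4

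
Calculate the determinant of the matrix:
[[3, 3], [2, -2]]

For a 2×2 matrix [[a, b], [c, d]], det = ad - bc
det = (3)(-2) - (3)(2) = -6 - 6 = -12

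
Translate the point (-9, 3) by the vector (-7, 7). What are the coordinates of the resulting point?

Translation by (-7, 7) (homogeneous matrix [[1, 0, -7], [0, 1, 7], [0, 0, 1]]):
x' = -9 + -7 = -16
y' = 3 + 7 = 10
Result: (-16, 10)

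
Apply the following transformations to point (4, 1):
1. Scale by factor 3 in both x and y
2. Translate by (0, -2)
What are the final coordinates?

Step 1: Scale (4, 1) by 3 → (12, 3)
Step 2: Translate by (0, -2) → (12, 1)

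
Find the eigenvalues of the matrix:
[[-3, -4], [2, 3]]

Characteristic equation: det(A - λI) = 0
λ² - (trace)λ + (det) = 0
trace = -3 + 3 = 0, det = (-3)(3) - (-4)(2) = -1
λ² - (0)λ + (-1) = 0
λ = (0 ± √((0)² - 4·(-1))) / 2 = (0 ± √4) / 2
Solving: λ = -1, 1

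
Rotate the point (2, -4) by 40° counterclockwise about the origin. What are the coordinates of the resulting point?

Rotation matrix for 40°: [[cos 40°, -sin 40°], [sin 40°, cos 40°]] ≈ [[0.766044, -0.642788], [0.642788, 0.766044]]
[[0.766044, -0.642788], [0.642788, 0.766044]] × [2, -4]ᵀ ≈ [4.1032, -1.7786]ᵀ
Result: (4.1032, -1.7786)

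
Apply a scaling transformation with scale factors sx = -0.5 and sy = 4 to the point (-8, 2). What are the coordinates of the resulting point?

Scaling matrix:
[[-0.50, 0], [0, 4]]
Result: (-8 × -0.5, 2 × 4) = (4, 8)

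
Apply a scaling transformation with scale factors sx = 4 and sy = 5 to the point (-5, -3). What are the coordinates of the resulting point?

Scaling matrix:
[[4, 0], [0, 5]]
Result: (-5 × 4, -3 × 5) = (-20, -15)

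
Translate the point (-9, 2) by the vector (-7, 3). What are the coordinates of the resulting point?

Translation by (-7, 3) (homogeneous matrix [[1, 0, -7], [0, 1, 3], [0, 0, 1]]):
x' = -9 + -7 = -16
y' = 2 + 3 = 5
Result: (-16, 5)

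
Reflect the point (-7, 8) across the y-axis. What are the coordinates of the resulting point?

Reflection across y-axis: (-7, 8) → (7, 8)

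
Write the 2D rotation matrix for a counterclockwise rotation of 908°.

Rotation matrix formula: [[cos θ, -sin θ], [sin θ, cos θ]]
For θ = 908°:
cos(908°) = -0.9903
sin(908°) = -0.1392
Result: [[-0.9903, 0.1392], [-0.1392, -0.9903]]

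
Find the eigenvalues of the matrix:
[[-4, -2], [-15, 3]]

Characteristic equation: det(A - λI) = 0
λ² - (trace)λ + (det) = 0
trace = -4 + 3 = -1, det = (-4)(3) - (-2)(-15) = -42
λ² - (-1)λ + (-42) = 0
λ = (-1 ± √((-1)² - 4·(-42))) / 2 = (-1 ± √169) / 2
Solving: λ = -7, 6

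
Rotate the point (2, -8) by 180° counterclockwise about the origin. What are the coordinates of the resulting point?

Rotation matrix for 180°: [[cos 180°, -sin 180°], [sin 180°, cos 180°]] = [[-1, 0], [0, -1]]
[[-1, 0], [0, -1]] × [2, -8]ᵀ = [-2, 8]ᵀ
Result: (-2, 8)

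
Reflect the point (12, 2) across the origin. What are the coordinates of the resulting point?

Reflection across origin: (12, 2) → (-12, -2)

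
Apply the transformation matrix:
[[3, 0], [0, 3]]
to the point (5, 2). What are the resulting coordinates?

Matrix multiplication:
[[3, 0], [0, 3]] × [5, 2]ᵀ
= [(3)(5) + (0)(2), (0)(5) + (3)(2)]ᵀ
= [15, 6]ᵀ
Result: (15, 6)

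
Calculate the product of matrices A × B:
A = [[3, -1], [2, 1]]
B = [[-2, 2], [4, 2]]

Matrix multiplication:
C[0][0] = 3×-2 + -1×4 = -10
C[0][1] = 3×2 + -1×2 = 4
C[1][0] = 2×-2 + 1×4 = 0
C[1][1] = 2×2 + 1×2 = 6
Result: [[-10, 4], [0, 6]]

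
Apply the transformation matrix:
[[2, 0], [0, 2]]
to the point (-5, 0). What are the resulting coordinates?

Matrix multiplication:
[[2, 0], [0, 2]] × [-5, 0]ᵀ
= [(2)(-5) + (0)(0), (0)(-5) + (2)(0)]ᵀ
= [-10, 0]ᵀ
Result: (-10, 0)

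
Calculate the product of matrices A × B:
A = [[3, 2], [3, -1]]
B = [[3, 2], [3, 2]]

Matrix multiplication:
C[0][0] = 3×3 + 2×3 = 15
C[0][1] = 3×2 + 2×2 = 10
C[1][0] = 3×3 + -1×3 = 6
C[1][1] = 3×2 + -1×2 = 4
Result: [[15, 10], [6, 4]]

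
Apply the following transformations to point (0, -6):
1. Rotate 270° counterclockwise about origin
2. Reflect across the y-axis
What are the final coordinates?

Step 1: Rotate 270° → (-6, 0)
Step 2: Reflect across y-axis → (6, 0)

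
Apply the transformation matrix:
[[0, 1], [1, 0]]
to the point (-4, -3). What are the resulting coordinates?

Matrix multiplication:
[[0, 1], [1, 0]] × [-4, -3]ᵀ
= [(0)(-4) + (1)(-3), (1)(-4) + (0)(-3)]ᵀ
= [-3, -4]ᵀ
Result: (-3, -4)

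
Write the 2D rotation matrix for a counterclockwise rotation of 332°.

Rotation matrix formula: [[cos θ, -sin θ], [sin θ, cos θ]]
For θ = 332°:
cos(332°) = 0.8829
sin(332°) = -0.4695
Result: [[0.8829, 0.4695], [-0.4695, 0.8829]]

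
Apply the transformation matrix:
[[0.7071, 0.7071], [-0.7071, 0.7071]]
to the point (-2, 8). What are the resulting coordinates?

Matrix multiplication:
[[0.7071, 0.7071], [-0.7071, 0.7071]] × [-2, 8]ᵀ
= [(0.7071)(-2) + (0.7071)(8), (-0.7071)(-2) + (0.7071)(8)]ᵀ
= [4.2426, 7.0710]ᵀ
Result: (4.2426, 7.0710)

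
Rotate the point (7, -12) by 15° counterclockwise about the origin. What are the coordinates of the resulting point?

Rotation matrix for 15°: [[cos 15°, -sin 15°], [sin 15°, cos 15°]] ≈ [[0.965926, -0.258819], [0.258819, 0.965926]]
[[0.965926, -0.258819], [0.258819, 0.965926]] × [7, -12]ᵀ ≈ [9.8673, -9.7794]ᵀ
Result: (9.8673, -9.7794)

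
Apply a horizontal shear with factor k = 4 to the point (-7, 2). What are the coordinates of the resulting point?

Shear matrix for horizontal shear with factor k = 4:
[[1, 4], [0, 1]]
Result: (-7, 2) → (1, 2)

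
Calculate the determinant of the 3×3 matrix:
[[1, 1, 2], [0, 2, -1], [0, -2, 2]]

Expansion along first row:
det = 1·det([[2,-1],[-2,2]]) - 1·det([[0,-1],[0,2]]) + 2·det([[0,2],[0,-2]])
    = 1·(2·2 - -1·-2) - 1·(0·2 - -1·0) + 2·(0·-2 - 2·0)
    = 1·2 - 1·0 + 2·0
    = 2 + 0 + 0 = 2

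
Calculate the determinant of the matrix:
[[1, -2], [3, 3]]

For a 2×2 matrix [[a, b], [c, d]], det = ad - bc
det = (1)(3) - (-2)(3) = 3 - -6 = 9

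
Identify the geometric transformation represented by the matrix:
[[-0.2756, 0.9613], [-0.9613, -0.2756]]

This matrix represents: rotation by 254° counterclockwise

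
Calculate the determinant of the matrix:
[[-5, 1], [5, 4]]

For a 2×2 matrix [[a, b], [c, d]], det = ad - bc
det = (-5)(4) - (1)(5) = -20 - 5 = -25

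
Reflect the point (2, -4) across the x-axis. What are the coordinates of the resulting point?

Reflection across x-axis: (2, -4) → (2, 4)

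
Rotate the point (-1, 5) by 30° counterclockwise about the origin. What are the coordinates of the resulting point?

Rotation matrix for 30°: [[cos 30°, -sin 30°], [sin 30°, cos 30°]] ≈ [[0.866025, -0.500000], [0.500000, 0.866025]]
[[0.866025, -0.500000], [0.500000, 0.866025]] × [-1, 5]ᵀ ≈ [-3.3660, 3.8301]ᵀ
Result: (-3.3660, 3.8301)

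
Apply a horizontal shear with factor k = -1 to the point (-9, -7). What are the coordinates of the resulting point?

Shear matrix for horizontal shear with factor k = -1:
[[1, -1], [0, 1]]
Result: (-9, -7) → (-2, -7)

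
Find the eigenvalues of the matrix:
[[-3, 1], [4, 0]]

Characteristic equation: det(A - λI) = 0
λ² - (trace)λ + (det) = 0
trace = -3 + 0 = -3, det = (-3)(0) - (1)(4) = -4
λ² - (-3)λ + (-4) = 0
λ = (-3 ± √((-3)² - 4·(-4))) / 2 = (-3 ± √25) / 2
Solving: λ = -4, 1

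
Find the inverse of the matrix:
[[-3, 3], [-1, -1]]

For [[a,b],[c,d]], inverse = (1/det)·[[d,-b],[-c,a]]
det = (-3)(-1) - (3)(-1) = 3 - -3 = 6
Inverse = (1/6)·[[-1, -3], [1, -3]]
= [[-1/6, -1/2], [1/6, -1/2]]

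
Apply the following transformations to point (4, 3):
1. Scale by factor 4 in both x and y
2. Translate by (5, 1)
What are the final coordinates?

Step 1: Scale (4, 3) by 4 → (16, 12)
Step 2: Translate by (5, 1) → (21, 13)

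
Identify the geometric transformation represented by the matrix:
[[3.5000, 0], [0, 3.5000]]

This matrix represents: uniform scaling by factor 3.5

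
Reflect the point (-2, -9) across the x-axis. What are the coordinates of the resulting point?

Reflection across x-axis: (-2, -9) → (-2, 9)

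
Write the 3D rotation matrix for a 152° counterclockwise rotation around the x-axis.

Rotation matrix for counterclockwise 152° around x-axis:
cos(152°) = -0.8829, sin(152°) = 0.4695
Result: [[1, 0, 0], [0, -0.8829, -0.4695], [0, 0.4695, -0.8829]]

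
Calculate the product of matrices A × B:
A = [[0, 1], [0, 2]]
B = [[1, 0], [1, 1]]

Matrix multiplication:
C[0][0] = 0×1 + 1×1 = 1
C[0][1] = 0×0 + 1×1 = 1
C[1][0] = 0×1 + 2×1 = 2
C[1][1] = 0×0 + 2×1 = 2
Result: [[1, 1], [2, 2]]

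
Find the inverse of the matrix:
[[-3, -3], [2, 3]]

For [[a,b],[c,d]], inverse = (1/det)·[[d,-b],[-c,a]]
det = (-3)(3) - (-3)(2) = -9 - -6 = -3
Inverse = (1/-3)·[[3, 3], [-2, -3]]
= [[-1, -1], [2/3, 1]]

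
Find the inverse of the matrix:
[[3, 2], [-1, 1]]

For [[a,b],[c,d]], inverse = (1/det)·[[d,-b],[-c,a]]
det = (3)(1) - (2)(-1) = 3 - -2 = 5
Inverse = (1/5)·[[1, -2], [1, 3]]
= [[1/5, -2/5], [1/5, 3/5]]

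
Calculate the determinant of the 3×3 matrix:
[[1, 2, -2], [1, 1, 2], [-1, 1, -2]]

Expansion along first row:
det = 1·det([[1,2],[1,-2]]) - 2·det([[1,2],[-1,-2]]) + -2·det([[1,1],[-1,1]])
    = 1·(1·-2 - 2·1) - 2·(1·-2 - 2·-1) + -2·(1·1 - 1·-1)
    = 1·-4 - 2·0 + -2·2
    = -4 + 0 + -4 = -8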